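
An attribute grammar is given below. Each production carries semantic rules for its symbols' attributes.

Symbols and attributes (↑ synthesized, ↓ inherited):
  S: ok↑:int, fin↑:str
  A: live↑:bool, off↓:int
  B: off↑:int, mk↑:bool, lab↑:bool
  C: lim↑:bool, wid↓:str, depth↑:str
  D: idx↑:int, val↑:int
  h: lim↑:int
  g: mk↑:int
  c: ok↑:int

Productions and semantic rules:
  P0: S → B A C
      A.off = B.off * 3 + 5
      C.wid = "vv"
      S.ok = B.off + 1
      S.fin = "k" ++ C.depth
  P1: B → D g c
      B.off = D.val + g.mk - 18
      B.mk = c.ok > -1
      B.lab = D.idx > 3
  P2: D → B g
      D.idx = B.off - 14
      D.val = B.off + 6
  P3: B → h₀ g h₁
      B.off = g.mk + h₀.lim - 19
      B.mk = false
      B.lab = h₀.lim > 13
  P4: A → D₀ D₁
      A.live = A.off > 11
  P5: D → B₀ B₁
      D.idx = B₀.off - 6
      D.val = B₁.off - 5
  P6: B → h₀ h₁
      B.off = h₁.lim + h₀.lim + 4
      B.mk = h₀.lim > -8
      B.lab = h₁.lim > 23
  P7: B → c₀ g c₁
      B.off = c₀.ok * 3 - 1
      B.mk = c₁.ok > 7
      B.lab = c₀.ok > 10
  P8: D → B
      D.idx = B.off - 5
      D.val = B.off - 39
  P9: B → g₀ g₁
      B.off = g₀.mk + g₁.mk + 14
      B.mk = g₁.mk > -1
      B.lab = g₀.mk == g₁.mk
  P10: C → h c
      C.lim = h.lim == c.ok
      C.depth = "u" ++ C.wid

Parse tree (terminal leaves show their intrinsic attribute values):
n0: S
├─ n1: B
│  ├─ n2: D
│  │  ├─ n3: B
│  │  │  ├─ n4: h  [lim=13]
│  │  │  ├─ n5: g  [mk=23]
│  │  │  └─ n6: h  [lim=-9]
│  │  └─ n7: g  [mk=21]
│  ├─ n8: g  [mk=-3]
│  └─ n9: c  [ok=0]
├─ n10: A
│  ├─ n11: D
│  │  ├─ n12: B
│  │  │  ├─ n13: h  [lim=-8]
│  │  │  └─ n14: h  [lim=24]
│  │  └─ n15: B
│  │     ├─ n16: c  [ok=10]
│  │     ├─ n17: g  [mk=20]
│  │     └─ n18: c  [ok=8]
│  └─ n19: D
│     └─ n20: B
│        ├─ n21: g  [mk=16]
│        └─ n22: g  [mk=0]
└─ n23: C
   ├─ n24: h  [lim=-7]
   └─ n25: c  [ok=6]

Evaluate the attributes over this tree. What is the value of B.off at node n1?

1. n4.lim = 13  [terminal]
2. n5.mk = 23  [terminal]
3. n6.lim = -9  [terminal]
4. n3.off = 17  [g.mk + h₀.lim - 19]
5. n3.mk = false  [false]
6. n3.lab = false  [h₀.lim > 13]
7. n7.mk = 21  [terminal]
8. n2.idx = 3  [B.off - 14]
9. n2.val = 23  [B.off + 6]
10. n8.mk = -3  [terminal]
11. n9.ok = 0  [terminal]
12. n1.off = 2  [D.val + g.mk - 18]
13. n1.mk = true  [c.ok > -1]
14. n1.lab = false  [D.idx > 3]
15. n10.off = 11  [B.off * 3 + 5]
16. n13.lim = -8  [terminal]
17. n14.lim = 24  [terminal]
18. n12.off = 20  [h₁.lim + h₀.lim + 4]
19. n12.mk = false  [h₀.lim > -8]
20. n12.lab = true  [h₁.lim > 23]
21. n16.ok = 10  [terminal]
22. n17.mk = 20  [terminal]
23. n18.ok = 8  [terminal]
24. n15.off = 29  [c₀.ok * 3 - 1]
25. n15.mk = true  [c₁.ok > 7]
26. n15.lab = false  [c₀.ok > 10]
27. n11.idx = 14  [B₀.off - 6]
28. n11.val = 24  [B₁.off - 5]
29. n21.mk = 16  [terminal]
30. n22.mk = 0  [terminal]
31. n20.off = 30  [g₀.mk + g₁.mk + 14]
32. n20.mk = true  [g₁.mk > -1]
33. n20.lab = false  [g₀.mk == g₁.mk]
34. n19.idx = 25  [B.off - 5]
35. n19.val = -9  [B.off - 39]
36. n10.live = false  [A.off > 11]
37. n23.wid = "vv"  ["vv"]
38. n24.lim = -7  [terminal]
39. n25.ok = 6  [terminal]
40. n23.lim = false  [h.lim == c.ok]
41. n23.depth = "uvv"  ["u" ++ C.wid]
42. n0.ok = 3  [B.off + 1]
43. n0.fin = "kuvv"  ["k" ++ C.depth]

2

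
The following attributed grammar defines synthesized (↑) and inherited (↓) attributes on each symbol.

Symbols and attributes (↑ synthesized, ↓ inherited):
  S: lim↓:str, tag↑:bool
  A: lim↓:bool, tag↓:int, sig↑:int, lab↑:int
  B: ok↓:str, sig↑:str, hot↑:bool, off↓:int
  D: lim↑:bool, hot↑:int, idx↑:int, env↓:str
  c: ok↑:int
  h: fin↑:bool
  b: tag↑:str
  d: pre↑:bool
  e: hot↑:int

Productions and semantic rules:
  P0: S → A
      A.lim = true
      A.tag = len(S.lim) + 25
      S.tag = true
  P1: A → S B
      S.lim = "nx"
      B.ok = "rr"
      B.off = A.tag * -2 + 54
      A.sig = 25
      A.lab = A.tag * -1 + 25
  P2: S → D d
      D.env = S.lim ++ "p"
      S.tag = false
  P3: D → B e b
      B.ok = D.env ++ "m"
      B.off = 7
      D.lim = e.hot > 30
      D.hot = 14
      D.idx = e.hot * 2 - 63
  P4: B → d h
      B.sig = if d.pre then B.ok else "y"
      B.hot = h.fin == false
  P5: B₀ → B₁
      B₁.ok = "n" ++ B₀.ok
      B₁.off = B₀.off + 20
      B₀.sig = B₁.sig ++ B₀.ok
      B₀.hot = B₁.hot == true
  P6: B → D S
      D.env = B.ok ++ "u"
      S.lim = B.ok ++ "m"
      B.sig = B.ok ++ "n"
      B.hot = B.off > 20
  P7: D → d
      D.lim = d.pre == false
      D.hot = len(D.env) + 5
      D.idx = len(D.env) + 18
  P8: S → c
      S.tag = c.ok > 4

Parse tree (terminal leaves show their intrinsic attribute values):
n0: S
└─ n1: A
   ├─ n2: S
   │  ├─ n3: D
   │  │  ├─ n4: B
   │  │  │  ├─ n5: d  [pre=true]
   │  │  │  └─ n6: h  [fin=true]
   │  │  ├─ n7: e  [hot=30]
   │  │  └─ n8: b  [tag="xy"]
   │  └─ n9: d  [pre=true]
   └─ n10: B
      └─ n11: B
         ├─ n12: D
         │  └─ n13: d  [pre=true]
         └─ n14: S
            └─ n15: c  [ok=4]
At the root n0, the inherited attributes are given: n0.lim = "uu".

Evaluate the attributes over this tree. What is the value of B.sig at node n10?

"nrrnrr"

1. n0.lim = "uu"  [given at root]
2. n1.lim = true  [true]
3. n1.tag = 27  [len(S.lim) + 25]
4. n2.lim = "nx"  ["nx"]
5. n3.env = "nxp"  [S.lim ++ "p"]
6. n4.ok = "nxpm"  [D.env ++ "m"]
7. n4.off = 7  [7]
8. n5.pre = true  [terminal]
9. n6.fin = true  [terminal]
10. n4.sig = "nxpm"  [if d.pre then B.ok else "y"]
11. n4.hot = false  [h.fin == false]
12. n7.hot = 30  [terminal]
13. n8.tag = "xy"  [terminal]
14. n3.lim = false  [e.hot > 30]
15. n3.hot = 14  [14]
16. n3.idx = -3  [e.hot * 2 - 63]
17. n9.pre = true  [terminal]
18. n2.tag = false  [false]
19. n10.ok = "rr"  ["rr"]
20. n10.off = 0  [A.tag * -2 + 54]
21. n11.ok = "nrr"  ["n" ++ B₀.ok]
22. n11.off = 20  [B₀.off + 20]
23. n12.env = "nrru"  [B.ok ++ "u"]
24. n13.pre = true  [terminal]
25. n12.lim = false  [d.pre == false]
26. n12.hot = 9  [len(D.env) + 5]
27. n12.idx = 22  [len(D.env) + 18]
28. n14.lim = "nrrm"  [B.ok ++ "m"]
29. n15.ok = 4  [terminal]
30. n14.tag = false  [c.ok > 4]
31. n11.sig = "nrrn"  [B.ok ++ "n"]
32. n11.hot = false  [B.off > 20]
33. n10.sig = "nrrnrr"  [B₁.sig ++ B₀.ok]
34. n10.hot = false  [B₁.hot == true]
35. n1.sig = 25  [25]
36. n1.lab = -2  [A.tag * -1 + 25]
37. n0.tag = true  [true]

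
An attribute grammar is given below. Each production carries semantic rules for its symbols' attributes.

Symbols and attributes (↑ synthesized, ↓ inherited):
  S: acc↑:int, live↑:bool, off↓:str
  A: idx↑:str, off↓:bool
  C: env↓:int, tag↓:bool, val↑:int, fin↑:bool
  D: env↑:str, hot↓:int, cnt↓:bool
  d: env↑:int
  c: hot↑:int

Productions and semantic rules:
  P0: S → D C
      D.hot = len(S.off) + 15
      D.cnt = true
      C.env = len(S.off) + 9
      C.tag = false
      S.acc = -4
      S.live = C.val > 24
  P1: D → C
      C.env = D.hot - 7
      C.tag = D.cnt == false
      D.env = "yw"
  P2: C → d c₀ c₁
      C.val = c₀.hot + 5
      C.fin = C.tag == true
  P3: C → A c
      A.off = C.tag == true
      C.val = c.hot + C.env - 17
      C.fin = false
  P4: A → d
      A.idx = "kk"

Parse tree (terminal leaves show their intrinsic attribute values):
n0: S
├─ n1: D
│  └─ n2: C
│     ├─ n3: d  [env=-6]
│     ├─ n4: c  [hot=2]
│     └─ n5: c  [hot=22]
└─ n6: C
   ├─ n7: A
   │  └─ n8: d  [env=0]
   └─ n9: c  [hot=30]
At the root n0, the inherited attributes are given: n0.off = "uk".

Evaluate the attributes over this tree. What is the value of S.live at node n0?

1. n0.off = "uk"  [given at root]
2. n1.hot = 17  [len(S.off) + 15]
3. n1.cnt = true  [true]
4. n2.env = 10  [D.hot - 7]
5. n2.tag = false  [D.cnt == false]
6. n3.env = -6  [terminal]
7. n4.hot = 2  [terminal]
8. n5.hot = 22  [terminal]
9. n2.val = 7  [c₀.hot + 5]
10. n2.fin = false  [C.tag == true]
11. n1.env = "yw"  ["yw"]
12. n6.env = 11  [len(S.off) + 9]
13. n6.tag = false  [false]
14. n7.off = false  [C.tag == true]
15. n8.env = 0  [terminal]
16. n7.idx = "kk"  ["kk"]
17. n9.hot = 30  [terminal]
18. n6.val = 24  [c.hot + C.env - 17]
19. n6.fin = false  [false]
20. n0.acc = -4  [-4]
21. n0.live = false  [C.val > 24]

false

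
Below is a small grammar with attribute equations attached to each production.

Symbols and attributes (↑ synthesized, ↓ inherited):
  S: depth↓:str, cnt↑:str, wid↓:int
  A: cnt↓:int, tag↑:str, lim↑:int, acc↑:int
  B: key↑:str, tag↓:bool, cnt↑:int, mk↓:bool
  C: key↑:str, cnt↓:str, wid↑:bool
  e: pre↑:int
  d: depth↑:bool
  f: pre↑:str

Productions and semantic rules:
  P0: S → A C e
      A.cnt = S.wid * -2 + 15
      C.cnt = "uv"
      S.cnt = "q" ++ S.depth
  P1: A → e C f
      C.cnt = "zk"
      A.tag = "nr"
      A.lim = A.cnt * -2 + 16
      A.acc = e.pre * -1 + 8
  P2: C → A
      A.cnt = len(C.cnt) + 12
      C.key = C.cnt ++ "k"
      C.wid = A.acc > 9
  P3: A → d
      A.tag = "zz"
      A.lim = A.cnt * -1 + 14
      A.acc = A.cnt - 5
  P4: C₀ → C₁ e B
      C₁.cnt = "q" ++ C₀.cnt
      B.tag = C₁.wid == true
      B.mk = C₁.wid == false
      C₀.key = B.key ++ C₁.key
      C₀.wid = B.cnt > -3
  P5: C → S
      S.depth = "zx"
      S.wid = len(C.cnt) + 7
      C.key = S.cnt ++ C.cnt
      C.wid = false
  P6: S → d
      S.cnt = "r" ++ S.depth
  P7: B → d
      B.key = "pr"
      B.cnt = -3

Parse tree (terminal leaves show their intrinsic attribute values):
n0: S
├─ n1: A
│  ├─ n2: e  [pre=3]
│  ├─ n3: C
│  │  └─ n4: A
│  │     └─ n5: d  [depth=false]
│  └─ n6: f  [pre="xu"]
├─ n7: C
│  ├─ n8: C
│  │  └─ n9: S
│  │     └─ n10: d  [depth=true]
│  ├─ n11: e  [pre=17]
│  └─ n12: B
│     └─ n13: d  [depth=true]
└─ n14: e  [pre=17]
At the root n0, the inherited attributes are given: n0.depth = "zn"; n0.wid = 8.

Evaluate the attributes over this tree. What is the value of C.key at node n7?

1. n0.depth = "zn"  [given at root]
2. n0.wid = 8  [given at root]
3. n1.cnt = -1  [S.wid * -2 + 15]
4. n2.pre = 3  [terminal]
5. n3.cnt = "zk"  ["zk"]
6. n4.cnt = 14  [len(C.cnt) + 12]
7. n5.depth = false  [terminal]
8. n4.tag = "zz"  ["zz"]
9. n4.lim = 0  [A.cnt * -1 + 14]
10. n4.acc = 9  [A.cnt - 5]
11. n3.key = "zkk"  [C.cnt ++ "k"]
12. n3.wid = false  [A.acc > 9]
13. n6.pre = "xu"  [terminal]
14. n1.tag = "nr"  ["nr"]
15. n1.lim = 18  [A.cnt * -2 + 16]
16. n1.acc = 5  [e.pre * -1 + 8]
17. n7.cnt = "uv"  ["uv"]
18. n8.cnt = "quv"  ["q" ++ C₀.cnt]
19. n9.depth = "zx"  ["zx"]
20. n9.wid = 10  [len(C.cnt) + 7]
21. n10.depth = true  [terminal]
22. n9.cnt = "rzx"  ["r" ++ S.depth]
23. n8.key = "rzxquv"  [S.cnt ++ C.cnt]
24. n8.wid = false  [false]
25. n11.pre = 17  [terminal]
26. n12.tag = false  [C₁.wid == true]
27. n12.mk = true  [C₁.wid == false]
28. n13.depth = true  [terminal]
29. n12.key = "pr"  ["pr"]
30. n12.cnt = -3  [-3]
31. n7.key = "prrzxquv"  [B.key ++ C₁.key]
32. n7.wid = false  [B.cnt > -3]
33. n14.pre = 17  [terminal]
34. n0.cnt = "qzn"  ["q" ++ S.depth]

"prrzxquv"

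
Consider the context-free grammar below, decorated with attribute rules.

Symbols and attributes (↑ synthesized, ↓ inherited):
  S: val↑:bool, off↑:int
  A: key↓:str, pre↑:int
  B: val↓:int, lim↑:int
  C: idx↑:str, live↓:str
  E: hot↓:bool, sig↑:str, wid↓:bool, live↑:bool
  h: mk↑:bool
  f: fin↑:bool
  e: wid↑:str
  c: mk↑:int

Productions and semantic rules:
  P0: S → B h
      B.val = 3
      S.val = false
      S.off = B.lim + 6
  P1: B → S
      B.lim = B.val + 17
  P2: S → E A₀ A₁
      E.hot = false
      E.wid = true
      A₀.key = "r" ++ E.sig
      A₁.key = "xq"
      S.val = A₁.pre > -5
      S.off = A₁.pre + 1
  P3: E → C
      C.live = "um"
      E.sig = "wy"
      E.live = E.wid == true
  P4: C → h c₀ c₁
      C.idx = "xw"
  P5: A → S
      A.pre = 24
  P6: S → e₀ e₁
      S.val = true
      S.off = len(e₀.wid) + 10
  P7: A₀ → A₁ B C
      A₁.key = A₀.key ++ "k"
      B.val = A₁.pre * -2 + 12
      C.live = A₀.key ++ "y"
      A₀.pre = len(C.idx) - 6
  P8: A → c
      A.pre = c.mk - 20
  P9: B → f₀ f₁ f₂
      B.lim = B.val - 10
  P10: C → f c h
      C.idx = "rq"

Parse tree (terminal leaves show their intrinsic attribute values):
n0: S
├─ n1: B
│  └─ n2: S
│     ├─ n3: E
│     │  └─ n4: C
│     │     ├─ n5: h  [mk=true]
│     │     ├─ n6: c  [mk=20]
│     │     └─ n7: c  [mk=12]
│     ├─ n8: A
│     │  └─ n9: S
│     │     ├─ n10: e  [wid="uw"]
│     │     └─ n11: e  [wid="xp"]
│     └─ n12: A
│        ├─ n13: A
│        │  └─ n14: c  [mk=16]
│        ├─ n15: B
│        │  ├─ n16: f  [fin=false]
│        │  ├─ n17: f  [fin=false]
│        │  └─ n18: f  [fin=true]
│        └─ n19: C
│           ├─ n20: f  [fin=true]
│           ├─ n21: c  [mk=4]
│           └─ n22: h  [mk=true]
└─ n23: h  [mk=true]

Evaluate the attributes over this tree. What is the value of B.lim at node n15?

1. n1.val = 3  [3]
2. n3.hot = false  [false]
3. n3.wid = true  [true]
4. n4.live = "um"  ["um"]
5. n5.mk = true  [terminal]
6. n6.mk = 20  [terminal]
7. n7.mk = 12  [terminal]
8. n4.idx = "xw"  ["xw"]
9. n3.sig = "wy"  ["wy"]
10. n3.live = true  [E.wid == true]
11. n8.key = "rwy"  ["r" ++ E.sig]
12. n10.wid = "uw"  [terminal]
13. n11.wid = "xp"  [terminal]
14. n9.val = true  [true]
15. n9.off = 12  [len(e₀.wid) + 10]
16. n8.pre = 24  [24]
17. n12.key = "xq"  ["xq"]
18. n13.key = "xqk"  [A₀.key ++ "k"]
19. n14.mk = 16  [terminal]
20. n13.pre = -4  [c.mk - 20]
21. n15.val = 20  [A₁.pre * -2 + 12]
22. n16.fin = false  [terminal]
23. n17.fin = false  [terminal]
24. n18.fin = true  [terminal]
25. n15.lim = 10  [B.val - 10]
26. n19.live = "xqy"  [A₀.key ++ "y"]
27. n20.fin = true  [terminal]
28. n21.mk = 4  [terminal]
29. n22.mk = true  [terminal]
30. n19.idx = "rq"  ["rq"]
31. n12.pre = -4  [len(C.idx) - 6]
32. n2.val = true  [A₁.pre > -5]
33. n2.off = -3  [A₁.pre + 1]
34. n1.lim = 20  [B.val + 17]
35. n23.mk = true  [terminal]
36. n0.val = false  [false]
37. n0.off = 26  [B.lim + 6]

10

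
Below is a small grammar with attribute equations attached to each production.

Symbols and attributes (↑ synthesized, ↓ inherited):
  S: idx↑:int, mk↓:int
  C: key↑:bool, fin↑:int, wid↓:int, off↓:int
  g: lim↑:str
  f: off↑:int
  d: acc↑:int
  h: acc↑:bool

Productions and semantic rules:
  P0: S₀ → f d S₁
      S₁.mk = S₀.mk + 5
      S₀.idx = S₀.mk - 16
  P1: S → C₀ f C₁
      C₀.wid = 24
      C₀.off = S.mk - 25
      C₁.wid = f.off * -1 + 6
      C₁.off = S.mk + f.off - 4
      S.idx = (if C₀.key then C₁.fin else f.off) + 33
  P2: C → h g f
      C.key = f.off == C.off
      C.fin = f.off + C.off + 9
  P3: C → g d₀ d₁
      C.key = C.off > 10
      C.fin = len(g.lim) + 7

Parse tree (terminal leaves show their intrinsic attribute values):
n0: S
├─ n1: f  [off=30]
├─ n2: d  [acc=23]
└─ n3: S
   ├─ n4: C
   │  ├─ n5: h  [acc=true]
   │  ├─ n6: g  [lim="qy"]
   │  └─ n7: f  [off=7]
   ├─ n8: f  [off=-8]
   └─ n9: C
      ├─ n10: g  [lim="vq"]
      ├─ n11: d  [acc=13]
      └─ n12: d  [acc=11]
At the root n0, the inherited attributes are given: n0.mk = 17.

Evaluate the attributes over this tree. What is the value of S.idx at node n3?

1. n0.mk = 17  [given at root]
2. n1.off = 30  [terminal]
3. n2.acc = 23  [terminal]
4. n3.mk = 22  [S₀.mk + 5]
5. n4.wid = 24  [24]
6. n4.off = -3  [S.mk - 25]
7. n5.acc = true  [terminal]
8. n6.lim = "qy"  [terminal]
9. n7.off = 7  [terminal]
10. n4.key = false  [f.off == C.off]
11. n4.fin = 13  [f.off + C.off + 9]
12. n8.off = -8  [terminal]
13. n9.wid = 14  [f.off * -1 + 6]
14. n9.off = 10  [S.mk + f.off - 4]
15. n10.lim = "vq"  [terminal]
16. n11.acc = 13  [terminal]
17. n12.acc = 11  [terminal]
18. n9.key = false  [C.off > 10]
19. n9.fin = 9  [len(g.lim) + 7]
20. n3.idx = 25  [(if C₀.key then C₁.fin else f.off) + 33]
21. n0.idx = 1  [S₀.mk - 16]

25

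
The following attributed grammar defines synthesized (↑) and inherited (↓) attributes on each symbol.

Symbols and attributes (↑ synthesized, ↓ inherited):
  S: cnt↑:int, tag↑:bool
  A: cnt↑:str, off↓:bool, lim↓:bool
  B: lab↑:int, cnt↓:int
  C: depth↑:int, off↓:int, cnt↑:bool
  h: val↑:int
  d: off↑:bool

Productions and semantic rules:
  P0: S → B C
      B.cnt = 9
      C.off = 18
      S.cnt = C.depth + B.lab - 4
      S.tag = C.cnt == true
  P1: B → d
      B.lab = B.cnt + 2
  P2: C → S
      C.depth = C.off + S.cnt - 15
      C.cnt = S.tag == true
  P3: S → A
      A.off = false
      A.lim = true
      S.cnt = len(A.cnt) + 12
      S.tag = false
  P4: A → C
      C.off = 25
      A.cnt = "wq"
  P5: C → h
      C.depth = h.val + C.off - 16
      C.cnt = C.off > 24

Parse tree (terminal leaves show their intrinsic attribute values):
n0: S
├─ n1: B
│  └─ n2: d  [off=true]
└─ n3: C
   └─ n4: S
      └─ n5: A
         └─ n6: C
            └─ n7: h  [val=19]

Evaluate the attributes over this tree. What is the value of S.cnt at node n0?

24

1. n1.cnt = 9  [9]
2. n2.off = true  [terminal]
3. n1.lab = 11  [B.cnt + 2]
4. n3.off = 18  [18]
5. n5.off = false  [false]
6. n5.lim = true  [true]
7. n6.off = 25  [25]
8. n7.val = 19  [terminal]
9. n6.depth = 28  [h.val + C.off - 16]
10. n6.cnt = true  [C.off > 24]
11. n5.cnt = "wq"  ["wq"]
12. n4.cnt = 14  [len(A.cnt) + 12]
13. n4.tag = false  [false]
14. n3.depth = 17  [C.off + S.cnt - 15]
15. n3.cnt = false  [S.tag == true]
16. n0.cnt = 24  [C.depth + B.lab - 4]
17. n0.tag = false  [C.cnt == true]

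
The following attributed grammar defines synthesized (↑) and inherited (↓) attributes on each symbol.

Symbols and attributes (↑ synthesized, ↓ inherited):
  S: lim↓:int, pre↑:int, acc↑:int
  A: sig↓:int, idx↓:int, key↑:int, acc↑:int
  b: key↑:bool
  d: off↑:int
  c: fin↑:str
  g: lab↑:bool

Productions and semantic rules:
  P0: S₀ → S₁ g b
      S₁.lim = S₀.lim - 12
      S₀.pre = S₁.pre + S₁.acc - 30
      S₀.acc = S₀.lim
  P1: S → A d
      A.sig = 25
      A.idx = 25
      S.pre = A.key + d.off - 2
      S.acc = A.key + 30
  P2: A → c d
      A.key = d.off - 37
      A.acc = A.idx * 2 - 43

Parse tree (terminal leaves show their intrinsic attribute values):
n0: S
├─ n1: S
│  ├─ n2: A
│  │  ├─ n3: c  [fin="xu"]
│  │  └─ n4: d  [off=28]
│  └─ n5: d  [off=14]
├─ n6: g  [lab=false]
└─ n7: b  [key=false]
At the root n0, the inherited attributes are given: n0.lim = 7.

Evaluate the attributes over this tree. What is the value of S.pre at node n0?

-6

1. n0.lim = 7  [given at root]
2. n1.lim = -5  [S₀.lim - 12]
3. n2.sig = 25  [25]
4. n2.idx = 25  [25]
5. n3.fin = "xu"  [terminal]
6. n4.off = 28  [terminal]
7. n2.key = -9  [d.off - 37]
8. n2.acc = 7  [A.idx * 2 - 43]
9. n5.off = 14  [terminal]
10. n1.pre = 3  [A.key + d.off - 2]
11. n1.acc = 21  [A.key + 30]
12. n6.lab = false  [terminal]
13. n7.key = false  [terminal]
14. n0.pre = -6  [S₁.pre + S₁.acc - 30]
15. n0.acc = 7  [S₀.lim]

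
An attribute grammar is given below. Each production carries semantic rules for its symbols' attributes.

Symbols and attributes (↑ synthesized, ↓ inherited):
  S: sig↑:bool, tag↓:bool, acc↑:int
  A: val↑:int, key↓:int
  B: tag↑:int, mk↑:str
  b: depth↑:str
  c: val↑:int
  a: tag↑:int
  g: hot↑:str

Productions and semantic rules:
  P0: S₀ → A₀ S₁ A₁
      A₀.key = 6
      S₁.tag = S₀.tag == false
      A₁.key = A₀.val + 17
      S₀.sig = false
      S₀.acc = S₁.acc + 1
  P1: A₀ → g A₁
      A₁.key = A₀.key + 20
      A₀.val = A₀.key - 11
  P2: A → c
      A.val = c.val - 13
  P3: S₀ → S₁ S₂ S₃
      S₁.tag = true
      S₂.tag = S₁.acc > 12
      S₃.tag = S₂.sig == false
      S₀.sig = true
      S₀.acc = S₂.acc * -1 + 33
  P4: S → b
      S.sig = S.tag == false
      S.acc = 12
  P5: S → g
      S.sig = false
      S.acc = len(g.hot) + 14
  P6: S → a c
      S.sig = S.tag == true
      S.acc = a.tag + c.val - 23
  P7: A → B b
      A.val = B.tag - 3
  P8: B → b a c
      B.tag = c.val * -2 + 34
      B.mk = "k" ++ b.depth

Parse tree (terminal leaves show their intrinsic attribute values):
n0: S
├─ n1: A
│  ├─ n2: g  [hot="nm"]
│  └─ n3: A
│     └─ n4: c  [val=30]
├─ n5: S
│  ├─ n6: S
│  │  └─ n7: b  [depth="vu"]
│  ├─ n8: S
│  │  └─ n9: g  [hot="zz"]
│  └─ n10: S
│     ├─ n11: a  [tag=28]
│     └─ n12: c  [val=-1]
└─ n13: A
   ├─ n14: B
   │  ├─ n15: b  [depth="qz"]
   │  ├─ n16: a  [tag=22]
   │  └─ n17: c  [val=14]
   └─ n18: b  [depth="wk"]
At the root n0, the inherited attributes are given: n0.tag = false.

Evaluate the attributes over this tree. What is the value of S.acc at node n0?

18

1. n0.tag = false  [given at root]
2. n1.key = 6  [6]
3. n2.hot = "nm"  [terminal]
4. n3.key = 26  [A₀.key + 20]
5. n4.val = 30  [terminal]
6. n3.val = 17  [c.val - 13]
7. n1.val = -5  [A₀.key - 11]
8. n5.tag = true  [S₀.tag == false]
9. n6.tag = true  [true]
10. n7.depth = "vu"  [terminal]
11. n6.sig = false  [S.tag == false]
12. n6.acc = 12  [12]
13. n8.tag = false  [S₁.acc > 12]
14. n9.hot = "zz"  [terminal]
15. n8.sig = false  [false]
16. n8.acc = 16  [len(g.hot) + 14]
17. n10.tag = true  [S₂.sig == false]
18. n11.tag = 28  [terminal]
19. n12.val = -1  [terminal]
20. n10.sig = true  [S.tag == true]
21. n10.acc = 4  [a.tag + c.val - 23]
22. n5.sig = true  [true]
23. n5.acc = 17  [S₂.acc * -1 + 33]
24. n13.key = 12  [A₀.val + 17]
25. n15.depth = "qz"  [terminal]
26. n16.tag = 22  [terminal]
27. n17.val = 14  [terminal]
28. n14.tag = 6  [c.val * -2 + 34]
29. n14.mk = "kqz"  ["k" ++ b.depth]
30. n18.depth = "wk"  [terminal]
31. n13.val = 3  [B.tag - 3]
32. n0.sig = false  [false]
33. n0.acc = 18  [S₁.acc + 1]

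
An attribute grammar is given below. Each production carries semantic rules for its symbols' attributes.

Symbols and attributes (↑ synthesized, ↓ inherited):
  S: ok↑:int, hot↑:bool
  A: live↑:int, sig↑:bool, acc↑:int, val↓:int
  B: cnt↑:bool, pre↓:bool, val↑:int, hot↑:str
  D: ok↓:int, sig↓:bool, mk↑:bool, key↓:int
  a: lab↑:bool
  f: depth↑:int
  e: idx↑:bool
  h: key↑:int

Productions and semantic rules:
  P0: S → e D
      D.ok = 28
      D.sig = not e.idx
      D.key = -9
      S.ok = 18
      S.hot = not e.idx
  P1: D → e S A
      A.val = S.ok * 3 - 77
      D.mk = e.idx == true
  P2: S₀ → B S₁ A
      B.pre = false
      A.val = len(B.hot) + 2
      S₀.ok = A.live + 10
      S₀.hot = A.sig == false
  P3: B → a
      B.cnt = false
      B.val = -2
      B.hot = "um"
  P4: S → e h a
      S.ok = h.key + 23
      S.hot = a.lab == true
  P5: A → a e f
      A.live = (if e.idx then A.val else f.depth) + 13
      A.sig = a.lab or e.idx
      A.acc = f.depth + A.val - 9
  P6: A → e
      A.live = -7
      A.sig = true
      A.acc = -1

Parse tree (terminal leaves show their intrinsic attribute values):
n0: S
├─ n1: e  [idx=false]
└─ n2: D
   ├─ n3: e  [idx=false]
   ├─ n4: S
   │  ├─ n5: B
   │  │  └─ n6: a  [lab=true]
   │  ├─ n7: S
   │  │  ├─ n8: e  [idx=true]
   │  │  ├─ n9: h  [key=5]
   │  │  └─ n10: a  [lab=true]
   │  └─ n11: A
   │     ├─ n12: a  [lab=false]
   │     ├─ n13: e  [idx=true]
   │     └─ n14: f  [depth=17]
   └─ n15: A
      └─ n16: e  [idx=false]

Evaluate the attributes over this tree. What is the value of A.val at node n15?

1. n1.idx = false  [terminal]
2. n2.ok = 28  [28]
3. n2.sig = true  [not e.idx]
4. n2.key = -9  [-9]
5. n3.idx = false  [terminal]
6. n5.pre = false  [false]
7. n6.lab = true  [terminal]
8. n5.cnt = false  [false]
9. n5.val = -2  [-2]
10. n5.hot = "um"  ["um"]
11. n8.idx = true  [terminal]
12. n9.key = 5  [terminal]
13. n10.lab = true  [terminal]
14. n7.ok = 28  [h.key + 23]
15. n7.hot = true  [a.lab == true]
16. n11.val = 4  [len(B.hot) + 2]
17. n12.lab = false  [terminal]
18. n13.idx = true  [terminal]
19. n14.depth = 17  [terminal]
20. n11.live = 17  [(if e.idx then A.val else f.depth) + 13]
21. n11.sig = true  [a.lab or e.idx]
22. n11.acc = 12  [f.depth + A.val - 9]
23. n4.ok = 27  [A.live + 10]
24. n4.hot = false  [A.sig == false]
25. n15.val = 4  [S.ok * 3 - 77]
26. n16.idx = false  [terminal]
27. n15.live = -7  [-7]
28. n15.sig = true  [true]
29. n15.acc = -1  [-1]
30. n2.mk = false  [e.idx == true]
31. n0.ok = 18  [18]
32. n0.hot = true  [not e.idx]

4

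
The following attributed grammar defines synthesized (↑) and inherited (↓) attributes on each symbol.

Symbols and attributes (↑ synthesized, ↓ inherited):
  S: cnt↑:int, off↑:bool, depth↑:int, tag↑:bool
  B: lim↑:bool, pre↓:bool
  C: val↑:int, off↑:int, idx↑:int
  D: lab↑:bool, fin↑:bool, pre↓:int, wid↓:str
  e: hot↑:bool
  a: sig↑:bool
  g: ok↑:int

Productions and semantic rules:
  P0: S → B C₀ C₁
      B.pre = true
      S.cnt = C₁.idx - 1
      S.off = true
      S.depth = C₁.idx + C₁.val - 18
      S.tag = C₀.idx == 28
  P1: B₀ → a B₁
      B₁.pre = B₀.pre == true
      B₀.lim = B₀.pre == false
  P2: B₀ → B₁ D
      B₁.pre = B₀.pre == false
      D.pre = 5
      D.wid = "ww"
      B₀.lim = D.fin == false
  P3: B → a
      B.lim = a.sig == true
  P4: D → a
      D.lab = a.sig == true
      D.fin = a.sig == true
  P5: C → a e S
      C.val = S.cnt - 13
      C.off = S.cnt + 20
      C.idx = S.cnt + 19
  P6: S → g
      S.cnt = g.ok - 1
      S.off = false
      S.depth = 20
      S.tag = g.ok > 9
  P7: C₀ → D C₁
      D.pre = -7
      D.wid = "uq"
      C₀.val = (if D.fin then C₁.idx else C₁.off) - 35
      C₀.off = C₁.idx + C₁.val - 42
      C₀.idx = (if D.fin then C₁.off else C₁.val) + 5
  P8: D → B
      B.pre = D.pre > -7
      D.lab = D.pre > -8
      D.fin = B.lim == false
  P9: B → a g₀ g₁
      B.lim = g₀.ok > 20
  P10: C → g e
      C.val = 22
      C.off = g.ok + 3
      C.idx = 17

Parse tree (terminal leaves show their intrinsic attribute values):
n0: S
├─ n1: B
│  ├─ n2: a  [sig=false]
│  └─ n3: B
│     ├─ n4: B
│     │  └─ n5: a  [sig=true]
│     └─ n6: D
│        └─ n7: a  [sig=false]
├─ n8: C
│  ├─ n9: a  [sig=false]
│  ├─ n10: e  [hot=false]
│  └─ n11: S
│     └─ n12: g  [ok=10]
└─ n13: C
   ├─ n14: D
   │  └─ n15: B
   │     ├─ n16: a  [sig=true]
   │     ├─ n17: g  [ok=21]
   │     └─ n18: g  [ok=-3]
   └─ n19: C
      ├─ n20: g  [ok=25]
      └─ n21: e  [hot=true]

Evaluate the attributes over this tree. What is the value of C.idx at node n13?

1. n1.pre = true  [true]
2. n2.sig = false  [terminal]
3. n3.pre = true  [B₀.pre == true]
4. n4.pre = false  [B₀.pre == false]
5. n5.sig = true  [terminal]
6. n4.lim = true  [a.sig == true]
7. n6.pre = 5  [5]
8. n6.wid = "ww"  ["ww"]
9. n7.sig = false  [terminal]
10. n6.lab = false  [a.sig == true]
11. n6.fin = false  [a.sig == true]
12. n3.lim = true  [D.fin == false]
13. n1.lim = false  [B₀.pre == false]
14. n9.sig = false  [terminal]
15. n10.hot = false  [terminal]
16. n12.ok = 10  [terminal]
17. n11.cnt = 9  [g.ok - 1]
18. n11.off = false  [false]
19. n11.depth = 20  [20]
20. n11.tag = true  [g.ok > 9]
21. n8.val = -4  [S.cnt - 13]
22. n8.off = 29  [S.cnt + 20]
23. n8.idx = 28  [S.cnt + 19]
24. n14.pre = -7  [-7]
25. n14.wid = "uq"  ["uq"]
26. n15.pre = false  [D.pre > -7]
27. n16.sig = true  [terminal]
28. n17.ok = 21  [terminal]
29. n18.ok = -3  [terminal]
30. n15.lim = true  [g₀.ok > 20]
31. n14.lab = true  [D.pre > -8]
32. n14.fin = false  [B.lim == false]
33. n20.ok = 25  [terminal]
34. n21.hot = true  [terminal]
35. n19.val = 22  [22]
36. n19.off = 28  [g.ok + 3]
37. n19.idx = 17  [17]
38. n13.val = -7  [(if D.fin then C₁.idx else C₁.off) - 35]
39. n13.off = -3  [C₁.idx + C₁.val - 42]
40. n13.idx = 27  [(if D.fin then C₁.off else C₁.val) + 5]
41. n0.cnt = 26  [C₁.idx - 1]
42. n0.off = true  [true]
43. n0.depth = 2  [C₁.idx + C₁.val - 18]
44. n0.tag = true  [C₀.idx == 28]

27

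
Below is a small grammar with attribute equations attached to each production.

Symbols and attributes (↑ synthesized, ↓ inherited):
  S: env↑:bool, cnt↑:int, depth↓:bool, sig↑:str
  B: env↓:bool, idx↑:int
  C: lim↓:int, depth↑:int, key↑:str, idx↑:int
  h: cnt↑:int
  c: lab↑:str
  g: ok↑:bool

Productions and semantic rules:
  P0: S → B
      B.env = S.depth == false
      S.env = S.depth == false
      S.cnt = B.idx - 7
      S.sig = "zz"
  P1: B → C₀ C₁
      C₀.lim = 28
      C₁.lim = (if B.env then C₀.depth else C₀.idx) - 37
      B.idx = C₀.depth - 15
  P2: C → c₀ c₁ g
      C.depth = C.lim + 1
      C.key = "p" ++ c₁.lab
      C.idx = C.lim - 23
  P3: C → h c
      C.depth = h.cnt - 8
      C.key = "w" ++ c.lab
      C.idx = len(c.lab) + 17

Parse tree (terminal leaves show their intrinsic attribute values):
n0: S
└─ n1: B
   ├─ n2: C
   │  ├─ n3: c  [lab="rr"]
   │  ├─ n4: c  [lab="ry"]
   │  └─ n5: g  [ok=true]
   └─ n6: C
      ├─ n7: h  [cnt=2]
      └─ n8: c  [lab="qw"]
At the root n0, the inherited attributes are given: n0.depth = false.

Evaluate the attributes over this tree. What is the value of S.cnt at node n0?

1. n0.depth = false  [given at root]
2. n1.env = true  [S.depth == false]
3. n2.lim = 28  [28]
4. n3.lab = "rr"  [terminal]
5. n4.lab = "ry"  [terminal]
6. n5.ok = true  [terminal]
7. n2.depth = 29  [C.lim + 1]
8. n2.key = "pry"  ["p" ++ c₁.lab]
9. n2.idx = 5  [C.lim - 23]
10. n6.lim = -8  [(if B.env then C₀.depth else C₀.idx) - 37]
11. n7.cnt = 2  [terminal]
12. n8.lab = "qw"  [terminal]
13. n6.depth = -6  [h.cnt - 8]
14. n6.key = "wqw"  ["w" ++ c.lab]
15. n6.idx = 19  [len(c.lab) + 17]
16. n1.idx = 14  [C₀.depth - 15]
17. n0.env = true  [S.depth == false]
18. n0.cnt = 7  [B.idx - 7]
19. n0.sig = "zz"  ["zz"]

7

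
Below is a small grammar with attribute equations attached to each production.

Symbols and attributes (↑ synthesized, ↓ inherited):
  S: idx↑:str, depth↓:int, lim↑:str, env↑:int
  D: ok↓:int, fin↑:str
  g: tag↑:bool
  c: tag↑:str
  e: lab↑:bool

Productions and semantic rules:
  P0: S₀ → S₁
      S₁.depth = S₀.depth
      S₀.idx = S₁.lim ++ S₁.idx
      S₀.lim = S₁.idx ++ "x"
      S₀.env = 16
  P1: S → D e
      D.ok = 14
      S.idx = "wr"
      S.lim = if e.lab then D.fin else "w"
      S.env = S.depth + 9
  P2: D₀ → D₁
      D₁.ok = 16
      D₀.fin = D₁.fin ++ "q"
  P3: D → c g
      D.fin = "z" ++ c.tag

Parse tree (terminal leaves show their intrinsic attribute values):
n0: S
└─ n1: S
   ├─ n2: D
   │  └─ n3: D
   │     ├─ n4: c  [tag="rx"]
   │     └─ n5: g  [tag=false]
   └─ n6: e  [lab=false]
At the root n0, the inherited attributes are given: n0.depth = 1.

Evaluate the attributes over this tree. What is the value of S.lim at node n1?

1. n0.depth = 1  [given at root]
2. n1.depth = 1  [S₀.depth]
3. n2.ok = 14  [14]
4. n3.ok = 16  [16]
5. n4.tag = "rx"  [terminal]
6. n5.tag = false  [terminal]
7. n3.fin = "zrx"  ["z" ++ c.tag]
8. n2.fin = "zrxq"  [D₁.fin ++ "q"]
9. n6.lab = false  [terminal]
10. n1.idx = "wr"  ["wr"]
11. n1.lim = "w"  [if e.lab then D.fin else "w"]
12. n1.env = 10  [S.depth + 9]
13. n0.idx = "wwr"  [S₁.lim ++ S₁.idx]
14. n0.lim = "wrx"  [S₁.idx ++ "x"]
15. n0.env = 16  [16]

"w"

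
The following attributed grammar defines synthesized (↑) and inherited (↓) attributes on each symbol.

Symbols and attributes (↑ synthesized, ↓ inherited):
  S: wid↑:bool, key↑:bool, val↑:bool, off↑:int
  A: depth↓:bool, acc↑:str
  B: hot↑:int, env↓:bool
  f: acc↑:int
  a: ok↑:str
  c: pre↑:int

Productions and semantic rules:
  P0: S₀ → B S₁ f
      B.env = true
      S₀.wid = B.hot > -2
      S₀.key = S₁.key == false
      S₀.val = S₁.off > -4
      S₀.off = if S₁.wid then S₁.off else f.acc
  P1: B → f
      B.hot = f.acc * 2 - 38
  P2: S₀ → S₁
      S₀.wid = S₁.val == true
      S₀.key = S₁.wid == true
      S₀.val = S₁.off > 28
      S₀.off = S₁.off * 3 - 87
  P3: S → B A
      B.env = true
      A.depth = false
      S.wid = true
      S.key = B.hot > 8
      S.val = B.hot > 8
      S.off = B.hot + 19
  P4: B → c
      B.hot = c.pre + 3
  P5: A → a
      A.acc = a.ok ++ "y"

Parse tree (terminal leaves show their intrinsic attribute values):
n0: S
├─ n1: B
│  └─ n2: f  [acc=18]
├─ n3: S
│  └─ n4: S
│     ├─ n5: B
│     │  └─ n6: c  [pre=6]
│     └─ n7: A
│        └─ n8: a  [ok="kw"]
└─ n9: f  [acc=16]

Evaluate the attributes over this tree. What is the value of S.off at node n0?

-3

1. n1.env = true  [true]
2. n2.acc = 18  [terminal]
3. n1.hot = -2  [f.acc * 2 - 38]
4. n5.env = true  [true]
5. n6.pre = 6  [terminal]
6. n5.hot = 9  [c.pre + 3]
7. n7.depth = false  [false]
8. n8.ok = "kw"  [terminal]
9. n7.acc = "kwy"  [a.ok ++ "y"]
10. n4.wid = true  [true]
11. n4.key = true  [B.hot > 8]
12. n4.val = true  [B.hot > 8]
13. n4.off = 28  [B.hot + 19]
14. n3.wid = true  [S₁.val == true]
15. n3.key = true  [S₁.wid == true]
16. n3.val = false  [S₁.off > 28]
17. n3.off = -3  [S₁.off * 3 - 87]
18. n9.acc = 16  [terminal]
19. n0.wid = false  [B.hot > -2]
20. n0.key = false  [S₁.key == false]
21. n0.val = true  [S₁.off > -4]
22. n0.off = -3  [if S₁.wid then S₁.off else f.acc]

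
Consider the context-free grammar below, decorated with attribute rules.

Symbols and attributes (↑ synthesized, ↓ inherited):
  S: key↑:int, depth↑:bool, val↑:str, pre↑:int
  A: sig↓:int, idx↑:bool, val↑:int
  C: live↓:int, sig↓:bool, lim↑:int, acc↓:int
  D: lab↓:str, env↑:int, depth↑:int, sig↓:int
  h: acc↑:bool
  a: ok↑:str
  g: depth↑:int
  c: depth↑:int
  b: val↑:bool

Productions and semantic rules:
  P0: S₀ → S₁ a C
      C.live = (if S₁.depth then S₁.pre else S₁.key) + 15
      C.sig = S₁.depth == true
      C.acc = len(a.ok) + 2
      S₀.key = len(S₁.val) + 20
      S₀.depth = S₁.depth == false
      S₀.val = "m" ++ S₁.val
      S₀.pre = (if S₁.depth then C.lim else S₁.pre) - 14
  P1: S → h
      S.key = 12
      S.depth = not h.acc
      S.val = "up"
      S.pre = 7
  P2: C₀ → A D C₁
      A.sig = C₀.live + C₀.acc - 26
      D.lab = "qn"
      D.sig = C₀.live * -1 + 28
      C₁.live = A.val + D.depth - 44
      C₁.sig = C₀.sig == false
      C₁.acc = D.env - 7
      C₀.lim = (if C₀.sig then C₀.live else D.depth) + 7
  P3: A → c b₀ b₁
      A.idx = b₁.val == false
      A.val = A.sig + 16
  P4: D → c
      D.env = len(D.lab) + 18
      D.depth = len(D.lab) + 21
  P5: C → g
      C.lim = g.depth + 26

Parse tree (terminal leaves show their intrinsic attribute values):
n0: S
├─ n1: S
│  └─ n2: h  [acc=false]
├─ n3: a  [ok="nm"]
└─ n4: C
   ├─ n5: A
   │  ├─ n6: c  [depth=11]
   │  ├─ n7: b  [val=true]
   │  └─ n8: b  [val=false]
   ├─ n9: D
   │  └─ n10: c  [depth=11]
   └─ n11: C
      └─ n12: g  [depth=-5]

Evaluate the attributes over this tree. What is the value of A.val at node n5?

1. n2.acc = false  [terminal]
2. n1.key = 12  [12]
3. n1.depth = true  [not h.acc]
4. n1.val = "up"  ["up"]
5. n1.pre = 7  [7]
6. n3.ok = "nm"  [terminal]
7. n4.live = 22  [(if S₁.depth then S₁.pre else S₁.key) + 15]
8. n4.sig = true  [S₁.depth == true]
9. n4.acc = 4  [len(a.ok) + 2]
10. n5.sig = 0  [C₀.live + C₀.acc - 26]
11. n6.depth = 11  [terminal]
12. n7.val = true  [terminal]
13. n8.val = false  [terminal]
14. n5.idx = true  [b₁.val == false]
15. n5.val = 16  [A.sig + 16]
16. n9.lab = "qn"  ["qn"]
17. n9.sig = 6  [C₀.live * -1 + 28]
18. n10.depth = 11  [terminal]
19. n9.env = 20  [len(D.lab) + 18]
20. n9.depth = 23  [len(D.lab) + 21]
21. n11.live = -5  [A.val + D.depth - 44]
22. n11.sig = false  [C₀.sig == false]
23. n11.acc = 13  [D.env - 7]
24. n12.depth = -5  [terminal]
25. n11.lim = 21  [g.depth + 26]
26. n4.lim = 29  [(if C₀.sig then C₀.live else D.depth) + 7]
27. n0.key = 22  [len(S₁.val) + 20]
28. n0.depth = false  [S₁.depth == false]
29. n0.val = "mup"  ["m" ++ S₁.val]
30. n0.pre = 15  [(if S₁.depth then C.lim else S₁.pre) - 14]

16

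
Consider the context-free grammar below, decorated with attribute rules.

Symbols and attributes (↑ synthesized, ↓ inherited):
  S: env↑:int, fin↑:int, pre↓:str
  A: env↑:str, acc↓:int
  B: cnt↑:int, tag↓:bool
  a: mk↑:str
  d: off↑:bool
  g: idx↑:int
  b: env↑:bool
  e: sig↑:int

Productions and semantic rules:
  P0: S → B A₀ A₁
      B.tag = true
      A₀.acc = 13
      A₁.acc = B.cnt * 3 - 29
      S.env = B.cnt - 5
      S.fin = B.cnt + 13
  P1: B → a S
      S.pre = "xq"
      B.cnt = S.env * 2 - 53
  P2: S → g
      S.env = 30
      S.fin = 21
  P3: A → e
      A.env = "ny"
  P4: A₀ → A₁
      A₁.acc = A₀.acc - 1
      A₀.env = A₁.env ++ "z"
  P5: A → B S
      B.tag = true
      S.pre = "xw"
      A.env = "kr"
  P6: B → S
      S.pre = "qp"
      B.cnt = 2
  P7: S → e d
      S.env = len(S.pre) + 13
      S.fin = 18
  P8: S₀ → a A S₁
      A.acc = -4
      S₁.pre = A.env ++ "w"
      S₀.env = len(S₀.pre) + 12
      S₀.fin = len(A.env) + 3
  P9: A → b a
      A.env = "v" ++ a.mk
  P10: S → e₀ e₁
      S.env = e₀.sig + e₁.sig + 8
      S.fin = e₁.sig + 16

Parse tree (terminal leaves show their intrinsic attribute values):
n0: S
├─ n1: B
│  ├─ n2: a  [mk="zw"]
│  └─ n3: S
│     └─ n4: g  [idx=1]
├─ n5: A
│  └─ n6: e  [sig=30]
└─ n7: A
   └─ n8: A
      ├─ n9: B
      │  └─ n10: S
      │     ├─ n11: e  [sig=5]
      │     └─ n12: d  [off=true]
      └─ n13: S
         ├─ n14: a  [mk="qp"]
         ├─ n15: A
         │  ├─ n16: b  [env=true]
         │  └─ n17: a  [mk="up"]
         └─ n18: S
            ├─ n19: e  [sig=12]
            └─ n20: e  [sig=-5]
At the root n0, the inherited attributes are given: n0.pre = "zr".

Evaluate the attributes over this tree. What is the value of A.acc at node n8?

1. n0.pre = "zr"  [given at root]
2. n1.tag = true  [true]
3. n2.mk = "zw"  [terminal]
4. n3.pre = "xq"  ["xq"]
5. n4.idx = 1  [terminal]
6. n3.env = 30  [30]
7. n3.fin = 21  [21]
8. n1.cnt = 7  [S.env * 2 - 53]
9. n5.acc = 13  [13]
10. n6.sig = 30  [terminal]
11. n5.env = "ny"  ["ny"]
12. n7.acc = -8  [B.cnt * 3 - 29]
13. n8.acc = -9  [A₀.acc - 1]
14. n9.tag = true  [true]
15. n10.pre = "qp"  ["qp"]
16. n11.sig = 5  [terminal]
17. n12.off = true  [terminal]
18. n10.env = 15  [len(S.pre) + 13]
19. n10.fin = 18  [18]
20. n9.cnt = 2  [2]
21. n13.pre = "xw"  ["xw"]
22. n14.mk = "qp"  [terminal]
23. n15.acc = -4  [-4]
24. n16.env = true  [terminal]
25. n17.mk = "up"  [terminal]
26. n15.env = "vup"  ["v" ++ a.mk]
27. n18.pre = "vupw"  [A.env ++ "w"]
28. n19.sig = 12  [terminal]
29. n20.sig = -5  [terminal]
30. n18.env = 15  [e₀.sig + e₁.sig + 8]
31. n18.fin = 11  [e₁.sig + 16]
32. n13.env = 14  [len(S₀.pre) + 12]
33. n13.fin = 6  [len(A.env) + 3]
34. n8.env = "kr"  ["kr"]
35. n7.env = "krz"  [A₁.env ++ "z"]
36. n0.env = 2  [B.cnt - 5]
37. n0.fin = 20  [B.cnt + 13]

-9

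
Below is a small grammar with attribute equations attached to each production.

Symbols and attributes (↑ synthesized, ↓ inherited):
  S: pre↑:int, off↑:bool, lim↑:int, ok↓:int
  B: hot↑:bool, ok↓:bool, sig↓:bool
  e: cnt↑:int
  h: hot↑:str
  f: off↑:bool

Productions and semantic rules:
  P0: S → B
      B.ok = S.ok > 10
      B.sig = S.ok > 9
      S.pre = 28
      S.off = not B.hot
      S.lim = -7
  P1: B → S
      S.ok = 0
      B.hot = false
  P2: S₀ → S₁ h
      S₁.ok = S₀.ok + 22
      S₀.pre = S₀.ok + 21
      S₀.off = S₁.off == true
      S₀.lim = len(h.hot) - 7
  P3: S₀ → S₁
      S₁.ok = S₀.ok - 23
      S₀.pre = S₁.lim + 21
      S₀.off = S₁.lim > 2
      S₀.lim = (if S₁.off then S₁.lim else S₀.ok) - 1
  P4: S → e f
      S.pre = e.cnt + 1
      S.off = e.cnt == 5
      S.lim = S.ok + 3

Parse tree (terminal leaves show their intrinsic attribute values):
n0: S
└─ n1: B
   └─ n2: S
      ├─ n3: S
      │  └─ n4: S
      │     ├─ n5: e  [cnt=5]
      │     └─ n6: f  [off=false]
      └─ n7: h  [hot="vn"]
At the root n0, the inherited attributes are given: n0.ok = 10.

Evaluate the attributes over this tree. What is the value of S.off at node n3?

false

1. n0.ok = 10  [given at root]
2. n1.ok = false  [S.ok > 10]
3. n1.sig = true  [S.ok > 9]
4. n2.ok = 0  [0]
5. n3.ok = 22  [S₀.ok + 22]
6. n4.ok = -1  [S₀.ok - 23]
7. n5.cnt = 5  [terminal]
8. n6.off = false  [terminal]
9. n4.pre = 6  [e.cnt + 1]
10. n4.off = true  [e.cnt == 5]
11. n4.lim = 2  [S.ok + 3]
12. n3.pre = 23  [S₁.lim + 21]
13. n3.off = false  [S₁.lim > 2]
14. n3.lim = 1  [(if S₁.off then S₁.lim else S₀.ok) - 1]
15. n7.hot = "vn"  [terminal]
16. n2.pre = 21  [S₀.ok + 21]
17. n2.off = false  [S₁.off == true]
18. n2.lim = -5  [len(h.hot) - 7]
19. n1.hot = false  [false]
20. n0.pre = 28  [28]
21. n0.off = true  [not B.hot]
22. n0.lim = -7  [-7]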